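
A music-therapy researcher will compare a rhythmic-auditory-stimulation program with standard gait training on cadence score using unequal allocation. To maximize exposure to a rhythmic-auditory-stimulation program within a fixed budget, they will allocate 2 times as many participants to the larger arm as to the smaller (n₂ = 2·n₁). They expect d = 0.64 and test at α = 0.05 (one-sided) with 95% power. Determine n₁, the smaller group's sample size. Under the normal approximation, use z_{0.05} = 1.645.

With allocation ratio k = n₂/n₁ = 2, Var(x̄₁−x̄₂) = σ²(1/n₁ + 1/(k·n₁)) = σ²·(k+1)/(k·n₁).
So n₁ = (1 + 1/k)·((z_{α} + z_β)/d)² = 1.500 × (3.290/0.64)².
n₁ = 1.500 × 26.43 = 39.6.
Round up: n₁ = 40, giving n₂ = 2 × 40 = 80.

n₁ = 40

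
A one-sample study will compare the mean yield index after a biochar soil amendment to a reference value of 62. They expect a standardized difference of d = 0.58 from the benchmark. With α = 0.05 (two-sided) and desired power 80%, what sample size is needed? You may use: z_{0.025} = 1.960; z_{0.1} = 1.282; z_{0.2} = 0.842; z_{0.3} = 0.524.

For a one-sample test: n = ((z_{α/2} + z_β) / d)².
z_{α/2} + z_β = 1.960 + 0.842 = 2.802.
n = (2.802 / 0.58)² = 4.831² = 23.34.
Round up.

n = 24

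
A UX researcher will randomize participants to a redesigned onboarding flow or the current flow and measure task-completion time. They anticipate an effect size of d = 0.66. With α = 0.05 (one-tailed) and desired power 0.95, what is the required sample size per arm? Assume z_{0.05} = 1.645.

n = 50 per group

For two independent groups with equal n: n = 2·((z_{α} + z_β) / d)².
z_{α} + z_β = 1.645 + 1.645 = 3.290.
n = 2 × (3.290 / 0.66)² = 2 × 4.985² = 2 × 24.85 = 49.7.
Round up to the next whole participant.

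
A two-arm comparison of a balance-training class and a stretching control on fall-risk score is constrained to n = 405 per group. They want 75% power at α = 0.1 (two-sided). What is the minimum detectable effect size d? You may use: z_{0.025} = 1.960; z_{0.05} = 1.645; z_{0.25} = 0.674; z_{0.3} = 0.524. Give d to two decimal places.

For two independent groups of n = 405 each: d_min = (z_{α/2} + z_β)·√(2/n).
z-sum = 1.645 + 0.674 = 2.319.
d_min = 2.319 × √(2/405) = 2.319 × 0.0703 = 0.163.

d_min ≈ 0.16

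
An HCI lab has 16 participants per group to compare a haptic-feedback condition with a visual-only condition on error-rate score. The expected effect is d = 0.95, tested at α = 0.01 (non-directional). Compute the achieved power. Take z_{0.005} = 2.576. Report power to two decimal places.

For two equal groups, power = Φ(d·√(n/2) − z_{α/2}).
d·√(n/2) = 0.95 × √(16/2) = 0.95 × 2.828 = 2.687.
z_β = 2.687 − 2.576 = 0.111.
Power = Φ(0.111) = 0.544.

power ≈ 0.54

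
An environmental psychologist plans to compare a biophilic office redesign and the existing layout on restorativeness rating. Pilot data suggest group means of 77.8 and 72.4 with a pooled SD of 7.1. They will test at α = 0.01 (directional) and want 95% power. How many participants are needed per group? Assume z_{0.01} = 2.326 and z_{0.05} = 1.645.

Cohen's d = |M₁ − M₂| / SD_pooled = |77.8 − 72.4| / 7.1 = 5.4 / 7.1 = 0.761.
For two independent groups with equal n: n = 2·((z_{α} + z_β) / d)².
z_{α} + z_β = 2.326 + 1.645 = 3.971.
n = 2 × (3.971 / 0.761)² = 2 × 5.218² = 2 × 27.23 = 54.5.
Round up to the next whole participant.

n = 55 per group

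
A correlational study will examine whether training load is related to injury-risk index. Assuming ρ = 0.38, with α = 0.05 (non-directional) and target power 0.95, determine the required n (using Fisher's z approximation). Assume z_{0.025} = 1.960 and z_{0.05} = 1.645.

n = 85

Fisher's z: C = ½·ln((1+r)/(1−r)) = ½·ln(2.2258) = 0.4001.
n = ((z_{α/2} + z_β)/C)² + 3.
(1.960 + 1.645) / 0.4001 = 3.605 / 0.4001 = 9.010.
n = 9.010² + 3 = 81.18 + 3 = 84.2.
Round up.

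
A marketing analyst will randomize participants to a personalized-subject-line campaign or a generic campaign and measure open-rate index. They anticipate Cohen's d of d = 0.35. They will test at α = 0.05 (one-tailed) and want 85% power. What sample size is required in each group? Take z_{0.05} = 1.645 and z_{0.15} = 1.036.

For two independent groups with equal n: n = 2·((z_{α} + z_β) / d)².
z_{α} + z_β = 1.645 + 1.036 = 2.681.
n = 2 × (2.681 / 0.35)² = 2 × 7.660² = 2 × 58.68 = 117.4.
Round up to the next whole participant.

n = 118 per group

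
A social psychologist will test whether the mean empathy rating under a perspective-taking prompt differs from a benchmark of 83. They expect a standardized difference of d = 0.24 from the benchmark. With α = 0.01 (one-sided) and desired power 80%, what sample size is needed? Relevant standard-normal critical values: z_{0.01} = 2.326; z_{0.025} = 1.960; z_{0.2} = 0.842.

n = 175

For a one-sample test: n = ((z_{α} + z_β) / d)².
z_{α} + z_β = 2.326 + 0.842 = 3.168.
n = (3.168 / 0.24)² = 13.200² = 174.24.
Round up.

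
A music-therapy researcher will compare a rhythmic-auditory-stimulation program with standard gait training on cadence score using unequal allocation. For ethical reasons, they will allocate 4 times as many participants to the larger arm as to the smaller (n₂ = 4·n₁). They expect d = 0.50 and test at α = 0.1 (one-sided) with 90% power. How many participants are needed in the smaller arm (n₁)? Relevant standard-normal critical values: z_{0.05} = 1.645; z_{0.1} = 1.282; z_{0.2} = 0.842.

n₁ = 33

With allocation ratio k = n₂/n₁ = 4, Var(x̄₁−x̄₂) = σ²(1/n₁ + 1/(k·n₁)) = σ²·(k+1)/(k·n₁).
So n₁ = (1 + 1/k)·((z_{α} + z_β)/d)² = 1.250 × (2.564/0.50)².
n₁ = 1.250 × 26.30 = 32.9.
Round up: n₁ = 33, giving n₂ = 4 × 33 = 132.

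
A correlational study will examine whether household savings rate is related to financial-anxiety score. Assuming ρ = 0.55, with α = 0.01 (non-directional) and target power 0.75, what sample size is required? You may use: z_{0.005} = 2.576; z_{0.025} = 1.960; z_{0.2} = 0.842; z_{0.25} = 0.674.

Fisher's z: C = ½·ln((1+r)/(1−r)) = ½·ln(3.4444) = 0.6184.
n = ((z_{α/2} + z_β)/C)² + 3.
(2.576 + 0.674) / 0.6184 = 3.250 / 0.6184 = 5.255.
n = 5.255² + 3 = 27.62 + 3 = 30.6.
Round up.

n = 31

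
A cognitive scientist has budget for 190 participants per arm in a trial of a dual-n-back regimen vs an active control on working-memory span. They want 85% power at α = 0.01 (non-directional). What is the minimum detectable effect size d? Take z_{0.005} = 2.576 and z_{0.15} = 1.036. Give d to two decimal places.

For two independent groups of n = 190 each: d_min = (z_{α/2} + z_β)·√(2/n).
z-sum = 2.576 + 1.036 = 3.612.
d_min = 3.612 × √(2/190) = 3.612 × 0.1026 = 0.371.

d_min ≈ 0.37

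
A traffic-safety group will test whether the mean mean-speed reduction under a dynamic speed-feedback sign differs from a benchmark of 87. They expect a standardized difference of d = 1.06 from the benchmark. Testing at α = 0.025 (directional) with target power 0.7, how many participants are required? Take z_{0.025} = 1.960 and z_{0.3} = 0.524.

For a one-sample test: n = ((z_{α} + z_β) / d)².
z_{α} + z_β = 1.960 + 0.524 = 2.484.
n = (2.484 / 1.06)² = 2.343² = 5.49.
Round up.

n = 6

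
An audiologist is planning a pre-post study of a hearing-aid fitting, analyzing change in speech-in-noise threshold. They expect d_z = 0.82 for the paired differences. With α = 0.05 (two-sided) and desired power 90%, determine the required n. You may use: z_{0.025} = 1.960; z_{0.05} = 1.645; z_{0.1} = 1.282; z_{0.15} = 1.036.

For a paired (one-sample on differences) test: n = ((z_{α/2} + z_β) / d)².
z_{α/2} + z_β = 1.960 + 1.282 = 3.242.
n = (3.242 / 0.82)² = 3.954² = 15.63.
Round up.

n = 16 pairs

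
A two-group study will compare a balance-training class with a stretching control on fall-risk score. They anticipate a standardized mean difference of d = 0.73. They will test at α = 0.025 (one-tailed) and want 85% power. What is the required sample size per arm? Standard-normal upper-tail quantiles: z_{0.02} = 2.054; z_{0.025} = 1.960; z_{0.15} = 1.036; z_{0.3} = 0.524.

For two independent groups with equal n: n = 2·((z_{α} + z_β) / d)².
z_{α} + z_β = 1.960 + 1.036 = 2.996.
n = 2 × (2.996 / 0.73)² = 2 × 4.104² = 2 × 16.84 = 33.7.
Round up to the next whole participant.

n = 34 per group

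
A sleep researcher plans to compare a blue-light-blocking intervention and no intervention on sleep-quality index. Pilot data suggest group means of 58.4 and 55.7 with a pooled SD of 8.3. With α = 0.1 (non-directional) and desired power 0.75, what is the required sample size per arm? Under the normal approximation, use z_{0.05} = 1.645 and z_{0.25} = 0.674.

Cohen's d = |M₁ − M₂| / SD_pooled = |58.4 − 55.7| / 8.3 = 2.7 / 8.3 = 0.325.
For two independent groups with equal n: n = 2·((z_{α/2} + z_β) / d)².
z_{α/2} + z_β = 1.645 + 0.674 = 2.319.
n = 2 × (2.319 / 0.325)² = 2 × 7.135² = 2 × 50.91 = 101.8.
Round up to the next whole participant.

n = 102 per group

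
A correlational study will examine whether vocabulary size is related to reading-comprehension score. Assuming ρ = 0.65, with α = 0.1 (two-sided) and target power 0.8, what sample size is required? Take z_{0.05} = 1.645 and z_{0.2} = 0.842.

Fisher's z: C = ½·ln((1+r)/(1−r)) = ½·ln(4.7143) = 0.7753.
n = ((z_{α/2} + z_β)/C)² + 3.
(1.645 + 0.842) / 0.7753 = 2.487 / 0.7753 = 3.208.
n = 3.208² + 3 = 10.29 + 3 = 13.3.
Round up.

n = 14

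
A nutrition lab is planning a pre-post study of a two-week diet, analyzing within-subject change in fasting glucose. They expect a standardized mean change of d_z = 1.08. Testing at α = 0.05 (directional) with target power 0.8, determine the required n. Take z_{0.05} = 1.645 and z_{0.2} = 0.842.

For a paired (one-sample on differences) test: n = ((z_{α} + z_β) / d)².
z_{α} + z_β = 1.645 + 0.842 = 2.487.
n = (2.487 / 1.08)² = 2.303² = 5.30.
Round up.

n = 6 pairs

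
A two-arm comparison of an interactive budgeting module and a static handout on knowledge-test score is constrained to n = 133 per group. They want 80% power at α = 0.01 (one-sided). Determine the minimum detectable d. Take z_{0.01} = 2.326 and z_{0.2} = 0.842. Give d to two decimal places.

For two independent groups of n = 133 each: d_min = (z_{α} + z_β)·√(2/n).
z-sum = 2.326 + 0.842 = 3.168.
d_min = 3.168 × √(2/133) = 3.168 × 0.1226 = 0.388.

d_min ≈ 0.39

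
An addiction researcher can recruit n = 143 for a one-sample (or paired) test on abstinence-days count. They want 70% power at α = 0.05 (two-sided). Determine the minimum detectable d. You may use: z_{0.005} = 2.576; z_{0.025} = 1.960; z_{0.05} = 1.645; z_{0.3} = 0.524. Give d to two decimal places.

d_min ≈ 0.21

For a single sample (or paired design) of n = 143: d_min = (z_{α/2} + z_β)/√n.
z-sum = 1.960 + 0.524 = 2.484.
d_min = 2.484 / √143 = 2.484 / 11.958 = 0.208.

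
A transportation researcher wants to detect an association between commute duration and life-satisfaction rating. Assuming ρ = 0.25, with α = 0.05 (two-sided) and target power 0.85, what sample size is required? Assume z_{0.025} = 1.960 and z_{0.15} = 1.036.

Fisher's z: C = ½·ln((1+r)/(1−r)) = ½·ln(1.6667) = 0.2554.
n = ((z_{α/2} + z_β)/C)² + 3.
(1.960 + 1.036) / 0.2554 = 2.996 / 0.2554 = 11.731.
n = 11.731² + 3 = 137.61 + 3 = 140.6.
Round up.

n = 141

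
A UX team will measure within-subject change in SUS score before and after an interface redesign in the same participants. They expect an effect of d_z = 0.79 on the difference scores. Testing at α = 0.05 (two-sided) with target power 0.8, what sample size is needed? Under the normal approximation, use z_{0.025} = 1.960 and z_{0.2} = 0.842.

n = 13 pairs

For a paired (one-sample on differences) test: n = ((z_{α/2} + z_β) / d)².
z_{α/2} + z_β = 1.960 + 0.842 = 2.802.
n = (2.802 / 0.79)² = 3.547² = 12.58.
Round up.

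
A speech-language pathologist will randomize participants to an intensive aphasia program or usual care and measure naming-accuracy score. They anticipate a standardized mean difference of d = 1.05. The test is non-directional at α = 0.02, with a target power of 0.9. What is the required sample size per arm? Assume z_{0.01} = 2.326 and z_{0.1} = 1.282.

n = 24 per group

For two independent groups with equal n: n = 2·((z_{α/2} + z_β) / d)².
z_{α/2} + z_β = 2.326 + 1.282 = 3.608.
n = 2 × (3.608 / 1.05)² = 2 × 3.436² = 2 × 11.81 = 23.6.
Round up to the next whole participant.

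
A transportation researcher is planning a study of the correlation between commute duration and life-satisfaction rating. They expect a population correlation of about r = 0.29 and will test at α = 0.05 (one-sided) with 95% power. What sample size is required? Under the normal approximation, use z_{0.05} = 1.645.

n = 125

Fisher's z: C = ½·ln((1+r)/(1−r)) = ½·ln(1.8169) = 0.2986.
n = ((z_{α} + z_β)/C)² + 3.
(1.645 + 1.645) / 0.2986 = 3.290 / 0.2986 = 11.018.
n = 11.018² + 3 = 121.40 + 3 = 124.4.
Round up.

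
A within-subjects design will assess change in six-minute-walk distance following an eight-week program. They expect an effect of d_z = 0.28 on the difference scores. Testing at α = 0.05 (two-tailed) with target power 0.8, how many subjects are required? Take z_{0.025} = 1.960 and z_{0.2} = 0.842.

For a paired (one-sample on differences) test: n = ((z_{α/2} + z_β) / d)².
z_{α/2} + z_β = 1.960 + 0.842 = 2.802.
n = (2.802 / 0.28)² = 10.007² = 100.14.
Round up.

n = 101 pairs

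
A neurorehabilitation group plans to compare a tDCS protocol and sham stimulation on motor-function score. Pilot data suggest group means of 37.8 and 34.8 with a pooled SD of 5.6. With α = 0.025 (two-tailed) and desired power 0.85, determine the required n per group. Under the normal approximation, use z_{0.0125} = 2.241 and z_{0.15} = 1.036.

Cohen's d = |M₁ − M₂| / SD_pooled = |37.8 − 34.8| / 5.6 = 3.0 / 5.6 = 0.536.
For two independent groups with equal n: n = 2·((z_{α/2} + z_β) / d)².
z_{α/2} + z_β = 2.241 + 1.036 = 3.277.
n = 2 × (3.277 / 0.536)² = 2 × 6.114² = 2 × 37.38 = 74.8.
Round up to the next whole participant.

n = 75 per group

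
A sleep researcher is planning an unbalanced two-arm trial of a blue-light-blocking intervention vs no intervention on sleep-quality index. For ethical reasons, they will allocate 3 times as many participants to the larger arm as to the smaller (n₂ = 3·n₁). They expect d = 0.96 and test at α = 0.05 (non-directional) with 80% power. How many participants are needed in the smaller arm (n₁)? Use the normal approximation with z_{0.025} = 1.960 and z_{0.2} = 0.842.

n₁ = 12

With allocation ratio k = n₂/n₁ = 3, Var(x̄₁−x̄₂) = σ²(1/n₁ + 1/(k·n₁)) = σ²·(k+1)/(k·n₁).
So n₁ = (1 + 1/k)·((z_{α/2} + z_β)/d)² = 1.333 × (2.802/0.96)².
n₁ = 1.333 × 8.52 = 11.4.
Round up: n₁ = 12, giving n₂ = 3 × 12 = 36.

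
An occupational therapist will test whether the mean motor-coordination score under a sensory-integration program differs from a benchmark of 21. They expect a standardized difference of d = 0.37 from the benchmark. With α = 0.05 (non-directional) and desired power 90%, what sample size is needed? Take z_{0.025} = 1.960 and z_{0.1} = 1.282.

n = 77

For a one-sample test: n = ((z_{α/2} + z_β) / d)².
z_{α/2} + z_β = 1.960 + 1.282 = 3.242.
n = (3.242 / 0.37)² = 8.762² = 76.78.
Round up.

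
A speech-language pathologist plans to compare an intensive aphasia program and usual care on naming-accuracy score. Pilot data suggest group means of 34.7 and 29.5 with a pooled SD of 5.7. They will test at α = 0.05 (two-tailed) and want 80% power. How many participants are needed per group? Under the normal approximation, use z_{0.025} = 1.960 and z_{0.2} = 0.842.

n = 19 per group

Cohen's d = |M₁ − M₂| / SD_pooled = |34.7 − 29.5| / 5.7 = 5.2 / 5.7 = 0.912.
For two independent groups with equal n: n = 2·((z_{α/2} + z_β) / d)².
z_{α/2} + z_β = 1.960 + 0.842 = 2.802.
n = 2 × (2.802 / 0.912)² = 2 × 3.072² = 2 × 9.44 = 18.9.
Round up to the next whole participant.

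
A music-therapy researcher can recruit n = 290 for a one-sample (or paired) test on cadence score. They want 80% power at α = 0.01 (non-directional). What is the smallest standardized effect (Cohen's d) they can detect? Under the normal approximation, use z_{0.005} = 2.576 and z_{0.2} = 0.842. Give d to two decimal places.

d_min ≈ 0.20

For a single sample (or paired design) of n = 290: d_min = (z_{α/2} + z_β)/√n.
z-sum = 2.576 + 0.842 = 3.418.
d_min = 3.418 / √290 = 3.418 / 17.029 = 0.201.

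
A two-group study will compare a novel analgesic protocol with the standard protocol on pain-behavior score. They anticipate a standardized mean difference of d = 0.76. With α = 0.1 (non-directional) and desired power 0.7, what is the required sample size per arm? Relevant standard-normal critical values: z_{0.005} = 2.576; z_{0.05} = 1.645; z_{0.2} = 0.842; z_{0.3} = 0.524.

For two independent groups with equal n: n = 2·((z_{α/2} + z_β) / d)².
z_{α/2} + z_β = 1.645 + 0.524 = 2.169.
n = 2 × (2.169 / 0.76)² = 2 × 2.854² = 2 × 8.15 = 16.3.
Round up to the next whole participant.

n = 17 per group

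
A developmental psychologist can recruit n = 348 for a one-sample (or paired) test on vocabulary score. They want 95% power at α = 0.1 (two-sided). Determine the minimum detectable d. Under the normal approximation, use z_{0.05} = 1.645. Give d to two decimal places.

For a single sample (or paired design) of n = 348: d_min = (z_{α/2} + z_β)/√n.
z-sum = 1.645 + 1.645 = 3.290.
d_min = 3.290 / √348 = 3.290 / 18.655 = 0.176.

d_min ≈ 0.18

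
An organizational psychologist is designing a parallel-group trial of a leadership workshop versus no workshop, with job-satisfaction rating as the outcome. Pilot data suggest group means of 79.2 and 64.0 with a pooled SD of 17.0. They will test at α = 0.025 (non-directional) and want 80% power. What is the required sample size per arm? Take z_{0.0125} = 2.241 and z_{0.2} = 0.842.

n = 24 per group

Cohen's d = |M₁ − M₂| / SD_pooled = |79.2 − 64.0| / 17.0 = 15.2 / 17.0 = 0.894.
For two independent groups with equal n: n = 2·((z_{α/2} + z_β) / d)².
z_{α/2} + z_β = 2.241 + 0.842 = 3.083.
n = 2 × (3.083 / 0.894)² = 2 × 3.449² = 2 × 11.89 = 23.8.
Round up to the next whole participant.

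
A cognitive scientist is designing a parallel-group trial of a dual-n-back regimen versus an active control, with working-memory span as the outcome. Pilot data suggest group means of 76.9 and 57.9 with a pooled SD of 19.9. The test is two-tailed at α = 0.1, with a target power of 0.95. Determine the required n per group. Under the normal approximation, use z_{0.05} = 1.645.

Cohen's d = |M₁ − M₂| / SD_pooled = |76.9 − 57.9| / 19.9 = 19.0 / 19.9 = 0.955.
For two independent groups with equal n: n = 2·((z_{α/2} + z_β) / d)².
z_{α/2} + z_β = 1.645 + 1.645 = 3.290.
n = 2 × (3.290 / 0.955)² = 2 × 3.445² = 2 × 11.87 = 23.7.
Round up to the next whole participant.

n = 24 per group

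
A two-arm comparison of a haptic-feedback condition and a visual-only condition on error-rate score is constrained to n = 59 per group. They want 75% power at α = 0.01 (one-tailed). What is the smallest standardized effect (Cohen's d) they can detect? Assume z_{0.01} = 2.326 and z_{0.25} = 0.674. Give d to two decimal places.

For two independent groups of n = 59 each: d_min = (z_{α} + z_β)·√(2/n).
z-sum = 2.326 + 0.674 = 3.000.
d_min = 3.000 × √(2/59) = 3.000 × 0.1841 = 0.552.

d_min ≈ 0.55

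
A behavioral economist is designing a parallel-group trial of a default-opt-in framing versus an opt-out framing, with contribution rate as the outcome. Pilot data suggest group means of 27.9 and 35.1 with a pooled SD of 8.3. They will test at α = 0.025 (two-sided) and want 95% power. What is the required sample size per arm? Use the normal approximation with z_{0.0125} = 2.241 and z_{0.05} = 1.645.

n = 41 per group

Cohen's d = |M₁ − M₂| / SD_pooled = |27.9 − 35.1| / 8.3 = 7.2 / 8.3 = 0.867.
For two independent groups with equal n: n = 2·((z_{α/2} + z_β) / d)².
z_{α/2} + z_β = 2.241 + 1.645 = 3.886.
n = 2 × (3.886 / 0.867)² = 2 × 4.482² = 2 × 20.09 = 40.2.
Round up to the next whole participant.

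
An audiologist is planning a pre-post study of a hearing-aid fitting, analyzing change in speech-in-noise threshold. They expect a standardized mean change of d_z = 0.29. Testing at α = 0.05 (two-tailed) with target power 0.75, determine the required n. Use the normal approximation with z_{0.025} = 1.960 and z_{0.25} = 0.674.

n = 83 pairs

For a paired (one-sample on differences) test: n = ((z_{α/2} + z_β) / d)².
z_{α/2} + z_β = 1.960 + 0.674 = 2.634.
n = (2.634 / 0.29)² = 9.083² = 82.50.
Round up.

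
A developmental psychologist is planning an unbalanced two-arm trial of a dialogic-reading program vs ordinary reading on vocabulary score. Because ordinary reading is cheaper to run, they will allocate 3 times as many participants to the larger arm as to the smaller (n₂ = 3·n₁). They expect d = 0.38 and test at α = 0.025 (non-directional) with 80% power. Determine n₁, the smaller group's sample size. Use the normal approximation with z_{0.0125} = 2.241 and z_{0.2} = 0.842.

With allocation ratio k = n₂/n₁ = 3, Var(x̄₁−x̄₂) = σ²(1/n₁ + 1/(k·n₁)) = σ²·(k+1)/(k·n₁).
So n₁ = (1 + 1/k)·((z_{α/2} + z_β)/d)² = 1.333 × (3.083/0.38)².
n₁ = 1.333 × 65.82 = 87.8.
Round up: n₁ = 88, giving n₂ = 3 × 88 = 264.

n₁ = 88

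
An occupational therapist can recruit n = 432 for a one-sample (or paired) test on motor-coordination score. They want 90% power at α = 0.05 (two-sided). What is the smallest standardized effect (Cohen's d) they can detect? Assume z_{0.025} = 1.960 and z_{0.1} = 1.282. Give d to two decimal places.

d_min ≈ 0.16

For a single sample (or paired design) of n = 432: d_min = (z_{α/2} + z_β)/√n.
z-sum = 1.960 + 1.282 = 3.242.
d_min = 3.242 / √432 = 3.242 / 20.785 = 0.156.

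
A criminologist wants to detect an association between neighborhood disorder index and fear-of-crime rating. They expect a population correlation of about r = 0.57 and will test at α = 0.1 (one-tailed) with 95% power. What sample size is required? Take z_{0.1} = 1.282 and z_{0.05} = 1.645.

Fisher's z: C = ½·ln((1+r)/(1−r)) = ½·ln(3.6512) = 0.6475.
n = ((z_{α} + z_β)/C)² + 3.
(1.282 + 1.645) / 0.6475 = 2.927 / 0.6475 = 4.520.
n = 4.520² + 3 = 20.43 + 3 = 23.4.
Round up.

n = 24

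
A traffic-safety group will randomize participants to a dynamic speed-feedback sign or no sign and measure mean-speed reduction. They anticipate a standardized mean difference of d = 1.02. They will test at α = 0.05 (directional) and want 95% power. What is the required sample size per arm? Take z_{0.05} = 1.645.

For two independent groups with equal n: n = 2·((z_{α} + z_β) / d)².
z_{α} + z_β = 1.645 + 1.645 = 3.290.
n = 2 × (3.290 / 1.02)² = 2 × 3.225² = 2 × 10.40 = 20.8.
Round up to the next whole participant.

n = 21 per group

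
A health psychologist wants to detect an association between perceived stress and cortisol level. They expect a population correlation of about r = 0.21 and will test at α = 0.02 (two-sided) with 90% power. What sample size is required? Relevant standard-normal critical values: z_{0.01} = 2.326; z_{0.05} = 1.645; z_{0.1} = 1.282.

Fisher's z: C = ½·ln((1+r)/(1−r)) = ½·ln(1.5316) = 0.2132.
n = ((z_{α/2} + z_β)/C)² + 3.
(2.326 + 1.282) / 0.2132 = 3.608 / 0.2132 = 16.923.
n = 16.923² + 3 = 286.39 + 3 = 289.4.
Round up.

n = 290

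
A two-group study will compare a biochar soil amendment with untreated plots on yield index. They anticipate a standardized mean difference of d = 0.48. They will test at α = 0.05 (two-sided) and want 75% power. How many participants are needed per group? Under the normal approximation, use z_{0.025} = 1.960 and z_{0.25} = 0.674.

n = 61 per group

For two independent groups with equal n: n = 2·((z_{α/2} + z_β) / d)².
z_{α/2} + z_β = 1.960 + 0.674 = 2.634.
n = 2 × (2.634 / 0.48)² = 2 × 5.487² = 2 × 30.11 = 60.2.
Round up to the next whole participant.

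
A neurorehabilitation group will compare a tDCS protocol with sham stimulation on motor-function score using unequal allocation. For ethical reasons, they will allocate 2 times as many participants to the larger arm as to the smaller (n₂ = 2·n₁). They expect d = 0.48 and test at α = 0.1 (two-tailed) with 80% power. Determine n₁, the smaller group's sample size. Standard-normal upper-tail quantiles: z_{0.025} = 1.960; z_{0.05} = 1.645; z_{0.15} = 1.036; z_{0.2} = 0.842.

n₁ = 41

With allocation ratio k = n₂/n₁ = 2, Var(x̄₁−x̄₂) = σ²(1/n₁ + 1/(k·n₁)) = σ²·(k+1)/(k·n₁).
So n₁ = (1 + 1/k)·((z_{α/2} + z_β)/d)² = 1.500 × (2.487/0.48)².
n₁ = 1.500 × 26.85 = 40.3.
Round up: n₁ = 41, giving n₂ = 2 × 41 = 82.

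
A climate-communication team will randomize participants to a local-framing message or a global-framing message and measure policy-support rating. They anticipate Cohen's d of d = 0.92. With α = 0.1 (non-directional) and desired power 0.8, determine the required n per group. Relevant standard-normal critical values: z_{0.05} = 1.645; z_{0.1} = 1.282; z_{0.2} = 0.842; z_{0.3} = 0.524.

For two independent groups with equal n: n = 2·((z_{α/2} + z_β) / d)².
z_{α/2} + z_β = 1.645 + 0.842 = 2.487.
n = 2 × (2.487 / 0.92)² = 2 × 2.703² = 2 × 7.31 = 14.6.
Round up to the next whole participant.

n = 15 per group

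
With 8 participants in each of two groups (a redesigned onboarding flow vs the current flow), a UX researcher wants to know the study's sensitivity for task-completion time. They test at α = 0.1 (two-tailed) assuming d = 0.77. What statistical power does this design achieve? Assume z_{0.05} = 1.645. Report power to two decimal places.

power ≈ 0.46

For two equal groups, power = Φ(d·√(n/2) − z_{α/2}).
d·√(n/2) = 0.77 × √(8/2) = 0.77 × 2.000 = 1.540.
z_β = 1.540 − 1.645 = -0.105.
Power = Φ(-0.105) = 0.458.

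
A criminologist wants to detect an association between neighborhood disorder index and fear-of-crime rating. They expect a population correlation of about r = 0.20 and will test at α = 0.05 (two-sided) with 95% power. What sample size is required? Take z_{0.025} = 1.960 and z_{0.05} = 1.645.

Fisher's z: C = ½·ln((1+r)/(1−r)) = ½·ln(1.5000) = 0.2027.
n = ((z_{α/2} + z_β)/C)² + 3.
(1.960 + 1.645) / 0.2027 = 3.605 / 0.2027 = 17.785.
n = 17.785² + 3 = 316.30 + 3 = 319.3.
Round up.

n = 320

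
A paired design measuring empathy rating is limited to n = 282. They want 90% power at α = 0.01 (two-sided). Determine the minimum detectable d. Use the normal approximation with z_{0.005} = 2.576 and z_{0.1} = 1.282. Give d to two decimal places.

d_min ≈ 0.23

For a single sample (or paired design) of n = 282: d_min = (z_{α/2} + z_β)/√n.
z-sum = 2.576 + 1.282 = 3.858.
d_min = 3.858 / √282 = 3.858 / 16.793 = 0.230.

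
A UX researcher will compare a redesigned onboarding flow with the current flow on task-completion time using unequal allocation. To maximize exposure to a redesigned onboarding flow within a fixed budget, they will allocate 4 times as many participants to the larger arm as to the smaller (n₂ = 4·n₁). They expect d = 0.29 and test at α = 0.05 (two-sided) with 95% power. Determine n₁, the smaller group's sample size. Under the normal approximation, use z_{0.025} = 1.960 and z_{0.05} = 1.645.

With allocation ratio k = n₂/n₁ = 4, Var(x̄₁−x̄₂) = σ²(1/n₁ + 1/(k·n₁)) = σ²·(k+1)/(k·n₁).
So n₁ = (1 + 1/k)·((z_{α/2} + z_β)/d)² = 1.250 × (3.605/0.29)².
n₁ = 1.250 × 154.53 = 193.2.
Round up: n₁ = 194, giving n₂ = 4 × 194 = 776.

n₁ = 194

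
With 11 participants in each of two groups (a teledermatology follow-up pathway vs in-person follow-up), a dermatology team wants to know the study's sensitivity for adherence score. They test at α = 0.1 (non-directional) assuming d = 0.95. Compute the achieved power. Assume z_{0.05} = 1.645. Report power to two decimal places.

power ≈ 0.72

For two equal groups, power = Φ(d·√(n/2) − z_{α/2}).
d·√(n/2) = 0.95 × √(11/2) = 0.95 × 2.345 = 2.228.
z_β = 2.228 − 1.645 = 0.583.
Power = Φ(0.583) = 0.720.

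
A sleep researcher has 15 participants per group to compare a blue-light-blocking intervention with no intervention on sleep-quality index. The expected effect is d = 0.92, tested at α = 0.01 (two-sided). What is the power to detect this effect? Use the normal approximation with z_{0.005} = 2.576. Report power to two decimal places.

For two equal groups, power = Φ(d·√(n/2) − z_{α/2}).
d·√(n/2) = 0.92 × √(15/2) = 0.92 × 2.739 = 2.520.
z_β = 2.520 − 2.576 = -0.056.
Power = Φ(-0.056) = 0.477.

power ≈ 0.48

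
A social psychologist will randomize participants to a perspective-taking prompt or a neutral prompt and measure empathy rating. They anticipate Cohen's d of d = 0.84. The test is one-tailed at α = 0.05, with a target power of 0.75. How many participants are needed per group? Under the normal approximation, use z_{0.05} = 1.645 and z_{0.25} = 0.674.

For two independent groups with equal n: n = 2·((z_{α} + z_β) / d)².
z_{α} + z_β = 1.645 + 0.674 = 2.319.
n = 2 × (2.319 / 0.84)² = 2 × 2.761² = 2 × 7.62 = 15.2.
Round up to the next whole participant.

n = 16 per group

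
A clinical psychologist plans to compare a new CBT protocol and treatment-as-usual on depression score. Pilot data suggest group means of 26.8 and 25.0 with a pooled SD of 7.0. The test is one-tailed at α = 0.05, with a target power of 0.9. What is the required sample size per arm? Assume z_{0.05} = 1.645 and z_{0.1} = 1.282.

Cohen's d = |M₁ − M₂| / SD_pooled = |26.8 − 25.0| / 7.0 = 1.8 / 7.0 = 0.257.
For two independent groups with equal n: n = 2·((z_{α} + z_β) / d)².
z_{α} + z_β = 1.645 + 1.282 = 2.927.
n = 2 × (2.927 / 0.257)² = 2 × 11.389² = 2 × 129.71 = 259.4.
Round up to the next whole participant.

n = 260 per group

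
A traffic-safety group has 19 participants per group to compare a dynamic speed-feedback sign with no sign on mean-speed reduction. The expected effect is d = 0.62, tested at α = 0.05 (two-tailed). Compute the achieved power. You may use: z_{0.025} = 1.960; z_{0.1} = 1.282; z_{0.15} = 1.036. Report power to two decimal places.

power ≈ 0.48

For two equal groups, power = Φ(d·√(n/2) − z_{α/2}).
d·√(n/2) = 0.62 × √(19/2) = 0.62 × 3.082 = 1.911.
z_β = 1.911 − 1.960 = -0.049.
Power = Φ(-0.049) = 0.480.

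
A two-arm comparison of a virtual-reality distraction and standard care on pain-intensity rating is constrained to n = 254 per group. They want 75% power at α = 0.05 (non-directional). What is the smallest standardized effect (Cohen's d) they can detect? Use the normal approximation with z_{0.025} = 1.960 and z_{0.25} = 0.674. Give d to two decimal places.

d_min ≈ 0.23

For two independent groups of n = 254 each: d_min = (z_{α/2} + z_β)·√(2/n).
z-sum = 1.960 + 0.674 = 2.634.
d_min = 2.634 × √(2/254) = 2.634 × 0.0887 = 0.234.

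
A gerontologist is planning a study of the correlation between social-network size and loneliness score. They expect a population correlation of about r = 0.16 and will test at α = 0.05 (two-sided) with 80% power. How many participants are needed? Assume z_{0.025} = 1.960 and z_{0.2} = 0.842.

n = 305

Fisher's z: C = ½·ln((1+r)/(1−r)) = ½·ln(1.3810) = 0.1614.
n = ((z_{α/2} + z_β)/C)² + 3.
(1.960 + 0.842) / 0.1614 = 2.802 / 0.1614 = 17.361.
n = 17.361² + 3 = 301.39 + 3 = 304.4.
Round up.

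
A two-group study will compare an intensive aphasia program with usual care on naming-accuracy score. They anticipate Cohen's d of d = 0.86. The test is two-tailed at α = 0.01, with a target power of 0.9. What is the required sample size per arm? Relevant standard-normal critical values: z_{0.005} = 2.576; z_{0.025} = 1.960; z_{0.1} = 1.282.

n = 41 per group

For two independent groups with equal n: n = 2·((z_{α/2} + z_β) / d)².
z_{α/2} + z_β = 2.576 + 1.282 = 3.858.
n = 2 × (3.858 / 0.86)² = 2 × 4.486² = 2 × 20.12 = 40.2.
Round up to the next whole participant.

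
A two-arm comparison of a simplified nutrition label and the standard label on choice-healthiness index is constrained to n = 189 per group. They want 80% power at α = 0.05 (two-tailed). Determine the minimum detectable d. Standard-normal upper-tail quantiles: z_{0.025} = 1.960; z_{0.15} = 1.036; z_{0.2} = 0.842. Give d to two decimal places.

d_min ≈ 0.29

For two independent groups of n = 189 each: d_min = (z_{α/2} + z_β)·√(2/n).
z-sum = 1.960 + 0.842 = 2.802.
d_min = 2.802 × √(2/189) = 2.802 × 0.1029 = 0.288.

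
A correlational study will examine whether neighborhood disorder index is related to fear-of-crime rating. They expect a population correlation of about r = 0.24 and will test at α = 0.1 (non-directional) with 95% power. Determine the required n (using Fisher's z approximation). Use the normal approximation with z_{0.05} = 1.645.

n = 184

Fisher's z: C = ½·ln((1+r)/(1−r)) = ½·ln(1.6316) = 0.2448.
n = ((z_{α/2} + z_β)/C)² + 3.
(1.645 + 1.645) / 0.2448 = 3.290 / 0.2448 = 13.440.
n = 13.440² + 3 = 180.62 + 3 = 183.6.
Round up.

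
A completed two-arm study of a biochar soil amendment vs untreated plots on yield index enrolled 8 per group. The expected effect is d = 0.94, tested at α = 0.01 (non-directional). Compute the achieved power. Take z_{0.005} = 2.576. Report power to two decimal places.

power ≈ 0.24

For two equal groups, power = Φ(d·√(n/2) − z_{α/2}).
d·√(n/2) = 0.94 × √(8/2) = 0.94 × 2.000 = 1.880.
z_β = 1.880 − 2.576 = -0.696.
Power = Φ(-0.696) = 0.243.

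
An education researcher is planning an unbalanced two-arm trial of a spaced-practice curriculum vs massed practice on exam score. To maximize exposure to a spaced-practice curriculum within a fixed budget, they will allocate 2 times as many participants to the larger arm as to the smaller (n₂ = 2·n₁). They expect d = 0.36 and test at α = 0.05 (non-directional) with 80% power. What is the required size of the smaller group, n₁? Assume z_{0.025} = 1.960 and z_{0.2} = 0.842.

With allocation ratio k = n₂/n₁ = 2, Var(x̄₁−x̄₂) = σ²(1/n₁ + 1/(k·n₁)) = σ²·(k+1)/(k·n₁).
So n₁ = (1 + 1/k)·((z_{α/2} + z_β)/d)² = 1.500 × (2.802/0.36)².
n₁ = 1.500 × 60.58 = 90.9.
Round up: n₁ = 91, giving n₂ = 2 × 91 = 182.

n₁ = 91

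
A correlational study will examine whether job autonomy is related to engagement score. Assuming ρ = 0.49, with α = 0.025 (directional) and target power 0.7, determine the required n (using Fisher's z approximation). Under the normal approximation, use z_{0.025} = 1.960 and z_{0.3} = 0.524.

n = 25

Fisher's z: C = ½·ln((1+r)/(1−r)) = ½·ln(2.9216) = 0.5361.
n = ((z_{α} + z_β)/C)² + 3.
(1.960 + 0.524) / 0.5361 = 2.484 / 0.5361 = 4.633.
n = 4.633² + 3 = 21.47 + 3 = 24.5.
Round up.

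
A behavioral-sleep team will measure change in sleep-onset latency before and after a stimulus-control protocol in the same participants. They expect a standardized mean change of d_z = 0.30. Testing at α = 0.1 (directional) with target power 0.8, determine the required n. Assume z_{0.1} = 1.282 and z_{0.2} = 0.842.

n = 51 pairs

For a paired (one-sample on differences) test: n = ((z_{α} + z_β) / d)².
z_{α} + z_β = 1.282 + 0.842 = 2.124.
n = (2.124 / 0.30)² = 7.080² = 50.13.
Round up.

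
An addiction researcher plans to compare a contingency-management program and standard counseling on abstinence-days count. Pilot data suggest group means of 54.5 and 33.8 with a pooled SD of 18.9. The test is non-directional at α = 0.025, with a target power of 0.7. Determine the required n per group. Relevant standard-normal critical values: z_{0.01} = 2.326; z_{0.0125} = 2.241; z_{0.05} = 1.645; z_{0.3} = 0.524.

n = 13 per group

Cohen's d = |M₁ − M₂| / SD_pooled = |54.5 − 33.8| / 18.9 = 20.7 / 18.9 = 1.095.
For two independent groups with equal n: n = 2·((z_{α/2} + z_β) / d)².
z_{α/2} + z_β = 2.241 + 0.524 = 2.765.
n = 2 × (2.765 / 1.095)² = 2 × 2.525² = 2 × 6.38 = 12.8.
Round up to the next whole participant.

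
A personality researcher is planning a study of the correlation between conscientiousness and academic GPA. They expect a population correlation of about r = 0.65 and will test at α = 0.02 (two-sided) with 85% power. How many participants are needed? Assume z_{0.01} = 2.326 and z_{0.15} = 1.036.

n = 22

Fisher's z: C = ½·ln((1+r)/(1−r)) = ½·ln(4.7143) = 0.7753.
n = ((z_{α/2} + z_β)/C)² + 3.
(2.326 + 1.036) / 0.7753 = 3.362 / 0.7753 = 4.336.
n = 4.336² + 3 = 18.80 + 3 = 21.8.
Round up.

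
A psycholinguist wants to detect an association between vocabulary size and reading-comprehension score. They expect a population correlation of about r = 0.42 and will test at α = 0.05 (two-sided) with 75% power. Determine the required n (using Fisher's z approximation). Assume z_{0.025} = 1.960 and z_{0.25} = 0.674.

n = 38

Fisher's z: C = ½·ln((1+r)/(1−r)) = ½·ln(2.4483) = 0.4477.
n = ((z_{α/2} + z_β)/C)² + 3.
(1.960 + 0.674) / 0.4477 = 2.634 / 0.4477 = 5.883.
n = 5.883² + 3 = 34.61 + 3 = 37.6.
Round up.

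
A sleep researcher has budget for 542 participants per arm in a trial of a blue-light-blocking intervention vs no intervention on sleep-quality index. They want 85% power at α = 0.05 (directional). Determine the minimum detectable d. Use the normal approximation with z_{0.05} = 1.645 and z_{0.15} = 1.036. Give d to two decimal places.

For two independent groups of n = 542 each: d_min = (z_{α} + z_β)·√(2/n).
z-sum = 1.645 + 1.036 = 2.681.
d_min = 2.681 × √(2/542) = 2.681 × 0.0607 = 0.163.

d_min ≈ 0.16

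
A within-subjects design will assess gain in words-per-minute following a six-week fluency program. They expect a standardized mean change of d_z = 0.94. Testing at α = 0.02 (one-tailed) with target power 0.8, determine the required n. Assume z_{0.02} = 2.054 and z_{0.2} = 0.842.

For a paired (one-sample on differences) test: n = ((z_{α} + z_β) / d)².
z_{α} + z_β = 2.054 + 0.842 = 2.896.
n = (2.896 / 0.94)² = 3.081² = 9.49.
Round up.

n = 10 pairs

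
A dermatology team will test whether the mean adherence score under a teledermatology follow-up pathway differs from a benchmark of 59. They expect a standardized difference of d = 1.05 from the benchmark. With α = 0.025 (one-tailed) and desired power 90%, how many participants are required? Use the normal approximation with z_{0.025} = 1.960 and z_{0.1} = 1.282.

For a one-sample test: n = ((z_{α} + z_β) / d)².
z_{α} + z_β = 1.960 + 1.282 = 3.242.
n = (3.242 / 1.05)² = 3.088² = 9.53.
Round up.

n = 10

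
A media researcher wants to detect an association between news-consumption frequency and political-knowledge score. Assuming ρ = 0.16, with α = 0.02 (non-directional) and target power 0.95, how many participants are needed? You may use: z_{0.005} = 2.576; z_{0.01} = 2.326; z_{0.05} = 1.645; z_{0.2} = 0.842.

Fisher's z: C = ½·ln((1+r)/(1−r)) = ½·ln(1.3810) = 0.1614.
n = ((z_{α/2} + z_β)/C)² + 3.
(2.326 + 1.645) / 0.1614 = 3.971 / 0.1614 = 24.603.
n = 24.603² + 3 = 605.33 + 3 = 608.3.
Round up.

n = 609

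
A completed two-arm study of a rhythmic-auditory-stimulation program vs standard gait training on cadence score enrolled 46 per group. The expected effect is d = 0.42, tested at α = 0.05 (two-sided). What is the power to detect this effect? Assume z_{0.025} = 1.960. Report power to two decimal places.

power ≈ 0.52

For two equal groups, power = Φ(d·√(n/2) − z_{α/2}).
d·√(n/2) = 0.42 × √(46/2) = 0.42 × 4.796 = 2.014.
z_β = 2.014 − 1.960 = 0.054.
Power = Φ(0.054) = 0.522.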